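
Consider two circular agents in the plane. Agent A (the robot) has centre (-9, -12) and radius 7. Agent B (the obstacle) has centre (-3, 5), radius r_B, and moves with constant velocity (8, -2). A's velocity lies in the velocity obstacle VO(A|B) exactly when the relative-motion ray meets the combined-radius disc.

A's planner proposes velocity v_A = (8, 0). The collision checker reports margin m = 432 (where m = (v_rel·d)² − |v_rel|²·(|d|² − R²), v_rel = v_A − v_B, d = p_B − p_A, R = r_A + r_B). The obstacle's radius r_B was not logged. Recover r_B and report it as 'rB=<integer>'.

m = 432
d = (6, 17);  v_rel = (0, 2),  |v_rel|² = 4
v_rel×d = (0)·(17) − (2)·(6) = -12
since m = R²·4 − (-12)²:  R² = (144 + 432) / 4 = 144
R = √144 = 12  ⇒  r_B = 12 − 7 = 5

rB=5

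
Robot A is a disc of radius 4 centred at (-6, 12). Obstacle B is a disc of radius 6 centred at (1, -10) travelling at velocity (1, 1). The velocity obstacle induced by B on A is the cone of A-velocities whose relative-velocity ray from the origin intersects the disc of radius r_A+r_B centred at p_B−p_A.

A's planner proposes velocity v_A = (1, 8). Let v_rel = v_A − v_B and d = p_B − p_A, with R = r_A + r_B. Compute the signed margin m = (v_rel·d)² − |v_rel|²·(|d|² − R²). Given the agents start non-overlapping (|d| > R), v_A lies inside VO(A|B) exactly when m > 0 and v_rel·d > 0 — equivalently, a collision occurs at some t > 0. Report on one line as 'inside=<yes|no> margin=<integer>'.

d = (7, -22),  |d|² = 533;  R = 4+6 = 10,  c = 533−10² = 433
v_rel = (0, 7),  |v_rel|² = 49;  v_rel·d = (0)·(7) + (7)·(-22) = -154
49·t² + 308·t + 433 = 0  ⇒  m = (-154)² − 49·433 = 2499
m = 2499 > 0,  v_rel·d = -154 < 0  ⇒  outside

inside=no margin=2499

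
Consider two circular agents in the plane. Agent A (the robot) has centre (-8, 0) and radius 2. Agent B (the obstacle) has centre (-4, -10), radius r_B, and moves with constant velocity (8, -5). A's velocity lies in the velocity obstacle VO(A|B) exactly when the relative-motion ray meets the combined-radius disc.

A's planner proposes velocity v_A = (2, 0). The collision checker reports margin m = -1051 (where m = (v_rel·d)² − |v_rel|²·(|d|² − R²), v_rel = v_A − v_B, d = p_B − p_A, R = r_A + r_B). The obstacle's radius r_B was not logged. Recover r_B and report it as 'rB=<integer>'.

m = -1051
d = (4, -10);  v_rel = (-6, 5),  |v_rel|² = 61
v_rel×d = (-6)·(-10) − (5)·(4) = 40
since m = R²·61 − 40²:  R² = (1600 + -1051) / 61 = 9
R = √9 = 3  ⇒  r_B = 3 − 2 = 1

rB=1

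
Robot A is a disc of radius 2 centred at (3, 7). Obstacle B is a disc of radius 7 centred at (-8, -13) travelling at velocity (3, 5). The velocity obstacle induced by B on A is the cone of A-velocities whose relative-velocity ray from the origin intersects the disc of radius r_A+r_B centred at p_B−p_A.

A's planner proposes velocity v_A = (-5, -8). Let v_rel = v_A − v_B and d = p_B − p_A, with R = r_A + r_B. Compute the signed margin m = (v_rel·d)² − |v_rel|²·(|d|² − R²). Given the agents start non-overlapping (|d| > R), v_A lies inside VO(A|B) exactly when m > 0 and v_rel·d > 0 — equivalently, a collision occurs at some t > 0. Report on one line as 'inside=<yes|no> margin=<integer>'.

d = (-11, -20),  |d|² = 521;  R = 2+7 = 9,  c = 521−9² = 440
v_rel = (-8, -13),  |v_rel|² = 233;  v_rel·d = (-8)·(-11) + (-13)·(-20) = 348
233·t² − 696·t + 440 = 0  ⇒  m = 348² − 233·440 = 18584
m = 18584 > 0,  v_rel·d = 348 > 0  ⇒  inside

inside=yes margin=18584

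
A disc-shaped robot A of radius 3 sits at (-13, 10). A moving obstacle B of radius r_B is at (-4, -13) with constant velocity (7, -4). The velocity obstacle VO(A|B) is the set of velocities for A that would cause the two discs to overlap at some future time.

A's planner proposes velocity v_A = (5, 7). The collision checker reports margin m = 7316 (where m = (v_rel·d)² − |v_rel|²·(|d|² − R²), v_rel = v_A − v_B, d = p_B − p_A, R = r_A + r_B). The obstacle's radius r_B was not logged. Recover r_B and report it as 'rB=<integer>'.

m = 7316
d = (9, -23);  v_rel = (-2, 11),  |v_rel|² = 125
v_rel×d = (-2)·(-23) − (11)·(9) = -53
since m = R²·125 − (-53)²:  R² = (2809 + 7316) / 125 = 81
R = √81 = 9  ⇒  r_B = 9 − 3 = 6

rB=6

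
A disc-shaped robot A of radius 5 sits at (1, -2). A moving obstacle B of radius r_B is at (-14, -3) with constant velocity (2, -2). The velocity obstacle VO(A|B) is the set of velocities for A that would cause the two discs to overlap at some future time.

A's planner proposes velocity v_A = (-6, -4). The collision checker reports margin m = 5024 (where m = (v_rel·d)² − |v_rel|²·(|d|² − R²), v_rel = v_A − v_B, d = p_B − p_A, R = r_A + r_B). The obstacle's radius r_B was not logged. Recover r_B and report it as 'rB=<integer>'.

m = 5024
d = (-15, -1);  v_rel = (-8, -2),  |v_rel|² = 68
v_rel×d = (-8)·(-1) − (-2)·(-15) = -22
since m = R²·68 − (-22)²:  R² = (484 + 5024) / 68 = 81
R = √81 = 9  ⇒  r_B = 9 − 5 = 4

rB=4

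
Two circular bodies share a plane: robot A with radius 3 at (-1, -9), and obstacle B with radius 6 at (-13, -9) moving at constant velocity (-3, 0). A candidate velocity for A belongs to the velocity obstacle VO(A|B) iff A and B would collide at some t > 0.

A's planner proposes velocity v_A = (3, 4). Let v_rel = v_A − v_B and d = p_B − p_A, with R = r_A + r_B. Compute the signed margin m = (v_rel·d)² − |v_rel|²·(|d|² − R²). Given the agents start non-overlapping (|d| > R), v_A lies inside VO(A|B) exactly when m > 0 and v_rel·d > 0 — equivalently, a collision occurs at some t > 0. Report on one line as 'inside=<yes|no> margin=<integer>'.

d = (-12, 0),  |d|² = 144;  R = 3+6 = 9,  c = 144−9² = 63
v_rel = (6, 4),  |v_rel|² = 52;  v_rel·d = (6)·(-12) + (4)·(0) = -72
52·t² + 144·t + 63 = 0  ⇒  m = (-72)² − 52·63 = 1908
m = 1908 > 0,  v_rel·d = -72 < 0  ⇒  outside

inside=no margin=1908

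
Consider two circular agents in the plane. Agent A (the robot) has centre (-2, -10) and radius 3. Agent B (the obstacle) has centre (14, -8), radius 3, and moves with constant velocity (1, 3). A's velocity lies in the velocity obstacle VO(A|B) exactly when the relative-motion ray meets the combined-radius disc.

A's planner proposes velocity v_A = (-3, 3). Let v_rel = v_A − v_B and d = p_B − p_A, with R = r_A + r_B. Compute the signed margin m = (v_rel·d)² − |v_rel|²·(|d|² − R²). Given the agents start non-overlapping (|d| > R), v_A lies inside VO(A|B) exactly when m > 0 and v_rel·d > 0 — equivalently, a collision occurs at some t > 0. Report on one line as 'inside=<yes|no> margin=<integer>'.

d = (16, 2),  |d|² = 260;  R = 3+3 = 6,  c = 260−6² = 224
v_rel = (-4, 0),  |v_rel|² = 16;  v_rel·d = (-4)·(16) + (0)·(2) = -64
16·t² + 128·t + 224 = 0  ⇒  m = (-64)² − 16·224 = 512
m = 512 > 0,  v_rel·d = -64 < 0  ⇒  outside

inside=no margin=512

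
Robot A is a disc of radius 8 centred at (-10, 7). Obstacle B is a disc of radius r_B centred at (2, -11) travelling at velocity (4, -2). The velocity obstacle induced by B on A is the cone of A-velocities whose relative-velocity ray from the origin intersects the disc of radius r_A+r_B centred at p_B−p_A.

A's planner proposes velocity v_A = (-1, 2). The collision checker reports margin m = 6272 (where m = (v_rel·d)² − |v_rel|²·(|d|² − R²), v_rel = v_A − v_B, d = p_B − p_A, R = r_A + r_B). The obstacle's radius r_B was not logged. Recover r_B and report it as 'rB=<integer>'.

m = 6272
d = (12, -18);  v_rel = (-5, 4),  |v_rel|² = 41
v_rel×d = (-5)·(-18) − (4)·(12) = 42
since m = R²·41 − 42²:  R² = (1764 + 6272) / 41 = 196
R = √196 = 14  ⇒  r_B = 14 − 8 = 6

rB=6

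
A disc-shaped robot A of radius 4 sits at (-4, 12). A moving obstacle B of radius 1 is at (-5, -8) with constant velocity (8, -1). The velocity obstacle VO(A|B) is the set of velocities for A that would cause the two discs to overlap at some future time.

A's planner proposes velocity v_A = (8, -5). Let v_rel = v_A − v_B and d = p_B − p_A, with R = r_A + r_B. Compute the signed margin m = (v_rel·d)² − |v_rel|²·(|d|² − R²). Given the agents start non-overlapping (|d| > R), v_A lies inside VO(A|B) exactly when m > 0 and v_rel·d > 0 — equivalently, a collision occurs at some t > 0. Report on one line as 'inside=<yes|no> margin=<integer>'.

d = (-1, -20),  |d|² = 401;  R = 4+1 = 5,  c = 401−5² = 376
v_rel = (0, -4),  |v_rel|² = 16;  v_rel·d = (0)·(-1) + (-4)·(-20) = 80
16·t² − 160·t + 376 = 0  ⇒  m = 80² − 16·376 = 384
m = 384 > 0,  v_rel·d = 80 > 0  ⇒  inside

inside=yes margin=384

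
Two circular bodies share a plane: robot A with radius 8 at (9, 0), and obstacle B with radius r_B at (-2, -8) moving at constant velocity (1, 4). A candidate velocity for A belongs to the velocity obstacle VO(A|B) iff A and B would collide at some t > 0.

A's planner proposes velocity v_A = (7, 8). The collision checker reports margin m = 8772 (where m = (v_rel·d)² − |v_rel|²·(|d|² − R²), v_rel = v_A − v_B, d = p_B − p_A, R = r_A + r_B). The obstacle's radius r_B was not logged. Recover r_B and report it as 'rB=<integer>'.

m = 8772
d = (-11, -8);  v_rel = (6, 4),  |v_rel|² = 52
v_rel×d = (6)·(-8) − (4)·(-11) = -4
since m = R²·52 − (-4)²:  R² = (16 + 8772) / 52 = 169
R = √169 = 13  ⇒  r_B = 13 − 8 = 5

rB=5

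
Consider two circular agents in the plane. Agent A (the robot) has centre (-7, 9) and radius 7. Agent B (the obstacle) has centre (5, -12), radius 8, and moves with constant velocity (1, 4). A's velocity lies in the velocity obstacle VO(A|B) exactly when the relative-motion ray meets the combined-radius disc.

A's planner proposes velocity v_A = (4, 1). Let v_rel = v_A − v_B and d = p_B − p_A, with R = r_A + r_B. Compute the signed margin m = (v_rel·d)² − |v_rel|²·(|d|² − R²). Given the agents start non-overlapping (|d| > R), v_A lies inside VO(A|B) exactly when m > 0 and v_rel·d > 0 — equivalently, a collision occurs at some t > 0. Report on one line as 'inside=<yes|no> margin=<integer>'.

d = (12, -21),  |d|² = 585;  R = 7+8 = 15,  c = 585−15² = 360
v_rel = (3, -3),  |v_rel|² = 18;  v_rel·d = (3)·(12) + (-3)·(-21) = 99
18·t² − 198·t + 360 = 0  ⇒  m = 99² − 18·360 = 3321
m = 3321 > 0,  v_rel·d = 99 > 0  ⇒  inside

inside=yes margin=3321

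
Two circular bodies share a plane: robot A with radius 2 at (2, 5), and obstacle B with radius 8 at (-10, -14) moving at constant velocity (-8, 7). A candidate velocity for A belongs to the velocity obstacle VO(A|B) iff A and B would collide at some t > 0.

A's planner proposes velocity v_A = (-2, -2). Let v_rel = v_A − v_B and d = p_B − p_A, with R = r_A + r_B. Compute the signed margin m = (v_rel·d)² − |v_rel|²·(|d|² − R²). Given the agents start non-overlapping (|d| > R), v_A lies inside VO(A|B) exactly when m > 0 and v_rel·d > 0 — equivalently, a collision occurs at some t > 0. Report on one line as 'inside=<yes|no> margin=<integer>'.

d = (-12, -19),  |d|² = 505;  R = 2+8 = 10,  c = 505−10² = 405
v_rel = (6, -9),  |v_rel|² = 117;  v_rel·d = (6)·(-12) + (-9)·(-19) = 99
117·t² − 198·t + 405 = 0  ⇒  m = 99² − 117·405 = -37584
m = -37584 < 0,  v_rel·d = 99 > 0  ⇒  outside

inside=no margin=-37584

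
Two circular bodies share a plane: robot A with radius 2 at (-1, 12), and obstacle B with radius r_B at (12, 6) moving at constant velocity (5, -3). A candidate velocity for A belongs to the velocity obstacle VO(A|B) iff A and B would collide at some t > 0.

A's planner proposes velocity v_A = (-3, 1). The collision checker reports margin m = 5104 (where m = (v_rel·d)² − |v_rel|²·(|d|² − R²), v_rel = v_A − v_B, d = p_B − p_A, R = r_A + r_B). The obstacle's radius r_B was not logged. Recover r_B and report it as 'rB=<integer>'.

m = 5104
d = (13, -6);  v_rel = (-8, 4),  |v_rel|² = 80
v_rel×d = (-8)·(-6) − (4)·(13) = -4
since m = R²·80 − (-4)²:  R² = (16 + 5104) / 80 = 64
R = √64 = 8  ⇒  r_B = 8 − 2 = 6

rB=6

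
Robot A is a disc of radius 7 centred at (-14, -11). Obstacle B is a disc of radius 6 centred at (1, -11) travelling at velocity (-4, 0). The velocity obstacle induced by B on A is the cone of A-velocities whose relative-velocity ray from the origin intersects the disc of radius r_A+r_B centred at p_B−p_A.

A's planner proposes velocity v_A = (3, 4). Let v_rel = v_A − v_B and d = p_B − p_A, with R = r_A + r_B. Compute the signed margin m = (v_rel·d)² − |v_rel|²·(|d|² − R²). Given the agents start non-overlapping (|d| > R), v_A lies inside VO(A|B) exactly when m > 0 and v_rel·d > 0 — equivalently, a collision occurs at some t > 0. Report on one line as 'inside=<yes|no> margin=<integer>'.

d = (15, 0),  |d|² = 225;  R = 7+6 = 13,  c = 225−13² = 56
v_rel = (7, 4),  |v_rel|² = 65;  v_rel·d = (7)·(15) + (4)·(0) = 105
65·t² − 210·t + 56 = 0  ⇒  m = 105² − 65·56 = 7385
m = 7385 > 0,  v_rel·d = 105 > 0  ⇒  inside

inside=yes margin=7385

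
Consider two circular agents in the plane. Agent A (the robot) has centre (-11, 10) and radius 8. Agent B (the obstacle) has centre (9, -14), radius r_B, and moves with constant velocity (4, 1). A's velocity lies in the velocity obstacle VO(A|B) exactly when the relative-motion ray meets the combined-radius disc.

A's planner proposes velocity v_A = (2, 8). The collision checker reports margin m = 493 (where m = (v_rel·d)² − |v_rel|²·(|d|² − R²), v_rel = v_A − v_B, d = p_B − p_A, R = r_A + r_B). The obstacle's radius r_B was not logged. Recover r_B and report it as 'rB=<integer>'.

m = 493
d = (20, -24);  v_rel = (-2, 7),  |v_rel|² = 53
v_rel×d = (-2)·(-24) − (7)·(20) = -92
since m = R²·53 − (-92)²:  R² = (8464 + 493) / 53 = 169
R = √169 = 13  ⇒  r_B = 13 − 8 = 5

rB=5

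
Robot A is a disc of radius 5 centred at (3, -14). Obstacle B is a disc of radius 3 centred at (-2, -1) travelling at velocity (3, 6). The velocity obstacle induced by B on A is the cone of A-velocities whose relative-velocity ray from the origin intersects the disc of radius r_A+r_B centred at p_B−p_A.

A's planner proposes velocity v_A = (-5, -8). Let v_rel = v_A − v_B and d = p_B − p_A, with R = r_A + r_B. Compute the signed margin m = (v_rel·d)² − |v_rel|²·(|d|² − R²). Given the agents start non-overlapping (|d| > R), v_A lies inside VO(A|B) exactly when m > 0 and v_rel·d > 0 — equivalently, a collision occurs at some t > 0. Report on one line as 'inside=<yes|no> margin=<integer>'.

d = (-5, 13),  |d|² = 194;  R = 5+3 = 8,  c = 194−8² = 130
v_rel = (-8, -14),  |v_rel|² = 260;  v_rel·d = (-8)·(-5) + (-14)·(13) = -142
260·t² + 284·t + 130 = 0  ⇒  m = (-142)² − 260·130 = -13636
m = -13636 < 0,  v_rel·d = -142 < 0  ⇒  outside

inside=no margin=-13636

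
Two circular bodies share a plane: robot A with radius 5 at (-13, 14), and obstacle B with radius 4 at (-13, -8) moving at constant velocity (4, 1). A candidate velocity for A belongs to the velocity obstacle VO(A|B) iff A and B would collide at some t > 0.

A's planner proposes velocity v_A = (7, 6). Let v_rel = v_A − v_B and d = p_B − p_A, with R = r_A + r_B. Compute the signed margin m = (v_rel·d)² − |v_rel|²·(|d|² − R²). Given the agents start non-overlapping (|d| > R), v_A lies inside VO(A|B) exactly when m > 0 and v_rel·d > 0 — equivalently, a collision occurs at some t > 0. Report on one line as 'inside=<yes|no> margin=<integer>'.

d = (0, -22),  |d|² = 484;  R = 5+4 = 9,  c = 484−9² = 403
v_rel = (3, 5),  |v_rel|² = 34;  v_rel·d = (3)·(0) + (5)·(-22) = -110
34·t² + 220·t + 403 = 0  ⇒  m = (-110)² − 34·403 = -1602
m = -1602 < 0,  v_rel·d = -110 < 0  ⇒  outside

inside=no margin=-1602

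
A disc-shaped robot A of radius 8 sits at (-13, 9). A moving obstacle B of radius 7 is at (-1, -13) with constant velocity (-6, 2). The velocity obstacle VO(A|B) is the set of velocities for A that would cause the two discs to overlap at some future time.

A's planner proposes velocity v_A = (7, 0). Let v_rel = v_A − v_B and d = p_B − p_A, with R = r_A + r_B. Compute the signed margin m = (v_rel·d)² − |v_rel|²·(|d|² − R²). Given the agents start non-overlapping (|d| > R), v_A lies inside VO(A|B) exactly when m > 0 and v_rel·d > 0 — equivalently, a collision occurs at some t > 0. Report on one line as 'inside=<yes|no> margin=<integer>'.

d = (12, -22),  |d|² = 628;  R = 8+7 = 15,  c = 628−15² = 403
v_rel = (13, -2),  |v_rel|² = 173;  v_rel·d = (13)·(12) + (-2)·(-22) = 200
173·t² − 400·t + 403 = 0  ⇒  m = 200² − 173·403 = -29719
m = -29719 < 0,  v_rel·d = 200 > 0  ⇒  outside

inside=no margin=-29719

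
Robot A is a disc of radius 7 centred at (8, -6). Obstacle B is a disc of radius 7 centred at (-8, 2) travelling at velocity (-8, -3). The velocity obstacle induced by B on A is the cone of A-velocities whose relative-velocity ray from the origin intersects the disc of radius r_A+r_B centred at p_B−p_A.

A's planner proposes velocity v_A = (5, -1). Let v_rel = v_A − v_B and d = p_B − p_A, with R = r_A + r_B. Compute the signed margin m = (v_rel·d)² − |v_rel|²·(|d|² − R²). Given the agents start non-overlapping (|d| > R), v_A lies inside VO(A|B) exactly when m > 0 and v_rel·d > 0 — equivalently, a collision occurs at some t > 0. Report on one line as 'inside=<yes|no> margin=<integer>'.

d = (-16, 8),  |d|² = 320;  R = 7+7 = 14,  c = 320−14² = 124
v_rel = (13, 2),  |v_rel|² = 173;  v_rel·d = (13)·(-16) + (2)·(8) = -192
173·t² + 384·t + 124 = 0  ⇒  m = (-192)² − 173·124 = 15412
m = 15412 > 0,  v_rel·d = -192 < 0  ⇒  outside

inside=no margin=15412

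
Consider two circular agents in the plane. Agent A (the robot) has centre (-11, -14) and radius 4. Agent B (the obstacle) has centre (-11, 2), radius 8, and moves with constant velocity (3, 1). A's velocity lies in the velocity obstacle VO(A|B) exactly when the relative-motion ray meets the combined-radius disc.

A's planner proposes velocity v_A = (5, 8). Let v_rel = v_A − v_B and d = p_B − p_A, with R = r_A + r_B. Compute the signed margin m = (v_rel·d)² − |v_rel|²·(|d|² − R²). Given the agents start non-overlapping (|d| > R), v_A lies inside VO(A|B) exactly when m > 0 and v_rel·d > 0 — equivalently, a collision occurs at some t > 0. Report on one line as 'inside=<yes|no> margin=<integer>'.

d = (0, 16),  |d|² = 256;  R = 4+8 = 12,  c = 256−12² = 112
v_rel = (2, 7),  |v_rel|² = 53;  v_rel·d = (2)·(0) + (7)·(16) = 112
53·t² − 224·t + 112 = 0  ⇒  m = 112² − 53·112 = 6608
m = 6608 > 0,  v_rel·d = 112 > 0  ⇒  inside

inside=yes margin=6608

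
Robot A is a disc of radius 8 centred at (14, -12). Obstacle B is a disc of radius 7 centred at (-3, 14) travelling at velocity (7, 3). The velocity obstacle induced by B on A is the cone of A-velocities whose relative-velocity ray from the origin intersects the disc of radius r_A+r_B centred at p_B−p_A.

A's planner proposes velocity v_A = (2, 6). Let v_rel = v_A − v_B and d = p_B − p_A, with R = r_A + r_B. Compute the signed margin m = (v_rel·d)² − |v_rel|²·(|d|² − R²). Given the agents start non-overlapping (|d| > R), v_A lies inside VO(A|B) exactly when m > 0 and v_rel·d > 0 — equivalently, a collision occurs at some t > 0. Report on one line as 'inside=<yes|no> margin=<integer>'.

d = (-17, 26),  |d|² = 965;  R = 8+7 = 15,  c = 965−15² = 740
v_rel = (-5, 3),  |v_rel|² = 34;  v_rel·d = (-5)·(-17) + (3)·(26) = 163
34·t² − 326·t + 740 = 0  ⇒  m = 163² − 34·740 = 1409
m = 1409 > 0,  v_rel·d = 163 > 0  ⇒  inside

inside=yes margin=1409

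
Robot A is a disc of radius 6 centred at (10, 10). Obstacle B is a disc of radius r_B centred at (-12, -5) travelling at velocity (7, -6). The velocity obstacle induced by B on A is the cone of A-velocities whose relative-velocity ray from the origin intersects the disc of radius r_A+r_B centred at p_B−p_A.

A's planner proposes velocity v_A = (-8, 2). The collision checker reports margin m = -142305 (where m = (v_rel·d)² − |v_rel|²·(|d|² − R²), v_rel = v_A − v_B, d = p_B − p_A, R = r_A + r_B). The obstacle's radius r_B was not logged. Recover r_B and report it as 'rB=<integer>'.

m = -142305
d = (-22, -15);  v_rel = (-15, 8),  |v_rel|² = 289
v_rel×d = (-15)·(-15) − (8)·(-22) = 401
since m = R²·289 − 401²:  R² = (160801 + -142305) / 289 = 64
R = √64 = 8  ⇒  r_B = 8 − 6 = 2

rB=2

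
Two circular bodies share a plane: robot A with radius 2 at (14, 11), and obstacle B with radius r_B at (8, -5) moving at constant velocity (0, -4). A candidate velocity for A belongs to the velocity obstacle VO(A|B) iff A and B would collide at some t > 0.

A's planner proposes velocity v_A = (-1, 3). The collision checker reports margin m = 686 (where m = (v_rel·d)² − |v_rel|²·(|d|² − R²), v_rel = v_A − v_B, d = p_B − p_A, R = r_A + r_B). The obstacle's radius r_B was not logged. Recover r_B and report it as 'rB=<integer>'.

m = 686
d = (-6, -16);  v_rel = (-1, 7),  |v_rel|² = 50
v_rel×d = (-1)·(-16) − (7)·(-6) = 58
since m = R²·50 − 58²:  R² = (3364 + 686) / 50 = 81
R = √81 = 9  ⇒  r_B = 9 − 2 = 7

rB=7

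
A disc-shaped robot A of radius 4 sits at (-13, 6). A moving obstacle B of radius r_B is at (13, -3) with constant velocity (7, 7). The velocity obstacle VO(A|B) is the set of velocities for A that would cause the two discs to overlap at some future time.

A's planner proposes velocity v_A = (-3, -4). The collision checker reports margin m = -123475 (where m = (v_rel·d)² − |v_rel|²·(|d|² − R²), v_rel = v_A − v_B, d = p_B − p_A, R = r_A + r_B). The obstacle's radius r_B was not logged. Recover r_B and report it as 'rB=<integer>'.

m = -123475
d = (26, -9);  v_rel = (-10, -11),  |v_rel|² = 221
v_rel×d = (-10)·(-9) − (-11)·(26) = 376
since m = R²·221 − 376²:  R² = (141376 + -123475) / 221 = 81
R = √81 = 9  ⇒  r_B = 9 − 4 = 5

rB=5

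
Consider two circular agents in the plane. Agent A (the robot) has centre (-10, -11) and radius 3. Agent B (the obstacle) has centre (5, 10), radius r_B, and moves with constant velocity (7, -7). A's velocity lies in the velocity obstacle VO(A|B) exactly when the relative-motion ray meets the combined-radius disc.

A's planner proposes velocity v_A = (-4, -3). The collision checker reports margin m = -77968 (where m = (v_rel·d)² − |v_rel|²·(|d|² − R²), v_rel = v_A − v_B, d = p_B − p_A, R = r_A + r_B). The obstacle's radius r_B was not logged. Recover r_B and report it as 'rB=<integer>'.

m = -77968
d = (15, 21);  v_rel = (-11, 4),  |v_rel|² = 137
v_rel×d = (-11)·(21) − (4)·(15) = -291
since m = R²·137 − (-291)²:  R² = (84681 + -77968) / 137 = 49
R = √49 = 7  ⇒  r_B = 7 − 3 = 4

rB=4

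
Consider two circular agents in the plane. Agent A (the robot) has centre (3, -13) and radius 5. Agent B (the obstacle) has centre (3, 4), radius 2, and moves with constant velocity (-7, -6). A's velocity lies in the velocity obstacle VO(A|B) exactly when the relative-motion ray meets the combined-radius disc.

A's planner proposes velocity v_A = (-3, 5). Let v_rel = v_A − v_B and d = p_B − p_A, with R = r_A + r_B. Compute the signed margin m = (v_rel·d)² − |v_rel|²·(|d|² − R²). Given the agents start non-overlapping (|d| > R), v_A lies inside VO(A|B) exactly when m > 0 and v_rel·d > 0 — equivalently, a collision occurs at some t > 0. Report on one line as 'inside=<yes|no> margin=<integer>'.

d = (0, 17),  |d|² = 289;  R = 5+2 = 7,  c = 289−7² = 240
v_rel = (4, 11),  |v_rel|² = 137;  v_rel·d = (4)·(0) + (11)·(17) = 187
137·t² − 374·t + 240 = 0  ⇒  m = 187² − 137·240 = 2089
m = 2089 > 0,  v_rel·d = 187 > 0  ⇒  inside

inside=yes margin=2089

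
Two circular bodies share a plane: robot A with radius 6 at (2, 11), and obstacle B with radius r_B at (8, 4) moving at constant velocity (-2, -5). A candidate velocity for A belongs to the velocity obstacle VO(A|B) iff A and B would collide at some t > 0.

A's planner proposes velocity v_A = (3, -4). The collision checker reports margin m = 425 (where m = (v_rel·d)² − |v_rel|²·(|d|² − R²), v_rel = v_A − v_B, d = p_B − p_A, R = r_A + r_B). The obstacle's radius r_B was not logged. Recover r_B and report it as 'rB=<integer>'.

m = 425
d = (6, -7);  v_rel = (5, 1),  |v_rel|² = 26
v_rel×d = (5)·(-7) − (1)·(6) = -41
since m = R²·26 − (-41)²:  R² = (1681 + 425) / 26 = 81
R = √81 = 9  ⇒  r_B = 9 − 6 = 3

rB=3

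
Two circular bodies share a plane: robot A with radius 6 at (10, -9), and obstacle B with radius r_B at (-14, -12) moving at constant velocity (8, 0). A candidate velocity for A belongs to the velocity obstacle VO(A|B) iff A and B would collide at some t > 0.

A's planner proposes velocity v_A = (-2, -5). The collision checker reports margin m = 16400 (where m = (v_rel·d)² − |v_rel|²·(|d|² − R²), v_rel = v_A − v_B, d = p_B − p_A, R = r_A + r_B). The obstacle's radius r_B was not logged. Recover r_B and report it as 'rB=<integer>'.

m = 16400
d = (-24, -3);  v_rel = (-10, -5),  |v_rel|² = 125
v_rel×d = (-10)·(-3) − (-5)·(-24) = -90
since m = R²·125 − (-90)²:  R² = (8100 + 16400) / 125 = 196
R = √196 = 14  ⇒  r_B = 14 − 6 = 8

rB=8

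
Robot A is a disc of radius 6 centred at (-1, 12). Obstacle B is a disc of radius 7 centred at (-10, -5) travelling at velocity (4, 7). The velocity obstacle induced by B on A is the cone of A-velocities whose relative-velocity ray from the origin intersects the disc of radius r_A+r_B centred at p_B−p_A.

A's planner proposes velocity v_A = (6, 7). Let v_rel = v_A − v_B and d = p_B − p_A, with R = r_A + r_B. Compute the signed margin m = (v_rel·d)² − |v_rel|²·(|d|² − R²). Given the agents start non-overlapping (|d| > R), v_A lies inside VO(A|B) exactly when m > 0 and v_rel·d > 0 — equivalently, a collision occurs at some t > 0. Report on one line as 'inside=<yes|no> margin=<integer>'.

d = (-9, -17),  |d|² = 370;  R = 6+7 = 13,  c = 370−13² = 201
v_rel = (2, 0),  |v_rel|² = 4;  v_rel·d = (2)·(-9) + (0)·(-17) = -18
4·t² + 36·t + 201 = 0  ⇒  m = (-18)² − 4·201 = -480
m = -480 < 0,  v_rel·d = -18 < 0  ⇒  outside

inside=no margin=-480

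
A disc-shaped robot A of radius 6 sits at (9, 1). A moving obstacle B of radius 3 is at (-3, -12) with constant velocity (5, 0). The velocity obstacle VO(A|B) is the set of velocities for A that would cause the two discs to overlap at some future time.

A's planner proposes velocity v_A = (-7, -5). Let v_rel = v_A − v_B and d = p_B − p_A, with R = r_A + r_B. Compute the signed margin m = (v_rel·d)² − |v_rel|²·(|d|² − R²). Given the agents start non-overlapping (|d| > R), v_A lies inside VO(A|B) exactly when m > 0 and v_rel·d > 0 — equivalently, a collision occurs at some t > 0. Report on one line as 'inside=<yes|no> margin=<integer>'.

d = (-12, -13),  |d|² = 313;  R = 6+3 = 9,  c = 313−9² = 232
v_rel = (-12, -5),  |v_rel|² = 169;  v_rel·d = (-12)·(-12) + (-5)·(-13) = 209
169·t² − 418·t + 232 = 0  ⇒  m = 209² − 169·232 = 4473
m = 4473 > 0,  v_rel·d = 209 > 0  ⇒  inside

inside=yes margin=4473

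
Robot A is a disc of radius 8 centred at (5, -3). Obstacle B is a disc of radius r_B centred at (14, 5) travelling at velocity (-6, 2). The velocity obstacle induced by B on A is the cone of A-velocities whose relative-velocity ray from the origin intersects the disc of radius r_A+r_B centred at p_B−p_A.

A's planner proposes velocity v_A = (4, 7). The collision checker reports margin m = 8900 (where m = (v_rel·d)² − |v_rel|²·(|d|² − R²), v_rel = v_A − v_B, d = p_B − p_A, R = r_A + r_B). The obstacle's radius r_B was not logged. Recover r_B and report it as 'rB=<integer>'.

m = 8900
d = (9, 8);  v_rel = (10, 5),  |v_rel|² = 125
v_rel×d = (10)·(8) − (5)·(9) = 35
since m = R²·125 − 35²:  R² = (1225 + 8900) / 125 = 81
R = √81 = 9  ⇒  r_B = 9 − 8 = 1

rB=1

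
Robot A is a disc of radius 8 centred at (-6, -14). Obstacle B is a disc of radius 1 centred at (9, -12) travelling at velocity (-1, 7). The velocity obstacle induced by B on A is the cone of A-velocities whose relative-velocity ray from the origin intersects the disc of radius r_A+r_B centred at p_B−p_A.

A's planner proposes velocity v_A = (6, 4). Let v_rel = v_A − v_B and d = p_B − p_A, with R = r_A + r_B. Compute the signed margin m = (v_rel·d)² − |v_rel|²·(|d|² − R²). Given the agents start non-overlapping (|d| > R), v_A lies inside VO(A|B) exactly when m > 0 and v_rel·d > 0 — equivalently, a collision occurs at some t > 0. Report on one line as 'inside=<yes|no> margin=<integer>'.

d = (15, 2),  |d|² = 229;  R = 8+1 = 9,  c = 229−9² = 148
v_rel = (7, -3),  |v_rel|² = 58;  v_rel·d = (7)·(15) + (-3)·(2) = 99
58·t² − 198·t + 148 = 0  ⇒  m = 99² − 58·148 = 1217
m = 1217 > 0,  v_rel·d = 99 > 0  ⇒  inside

inside=yes margin=1217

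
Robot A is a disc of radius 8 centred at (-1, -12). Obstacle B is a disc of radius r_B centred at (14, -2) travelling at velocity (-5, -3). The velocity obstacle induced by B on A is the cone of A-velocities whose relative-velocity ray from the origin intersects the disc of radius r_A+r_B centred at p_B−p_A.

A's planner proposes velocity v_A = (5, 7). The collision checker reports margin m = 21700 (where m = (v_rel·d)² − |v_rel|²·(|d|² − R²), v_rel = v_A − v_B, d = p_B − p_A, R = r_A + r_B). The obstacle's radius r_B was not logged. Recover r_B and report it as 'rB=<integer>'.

m = 21700
d = (15, 10);  v_rel = (10, 10),  |v_rel|² = 200
v_rel×d = (10)·(10) − (10)·(15) = -50
since m = R²·200 − (-50)²:  R² = (2500 + 21700) / 200 = 121
R = √121 = 11  ⇒  r_B = 11 − 8 = 3

rB=3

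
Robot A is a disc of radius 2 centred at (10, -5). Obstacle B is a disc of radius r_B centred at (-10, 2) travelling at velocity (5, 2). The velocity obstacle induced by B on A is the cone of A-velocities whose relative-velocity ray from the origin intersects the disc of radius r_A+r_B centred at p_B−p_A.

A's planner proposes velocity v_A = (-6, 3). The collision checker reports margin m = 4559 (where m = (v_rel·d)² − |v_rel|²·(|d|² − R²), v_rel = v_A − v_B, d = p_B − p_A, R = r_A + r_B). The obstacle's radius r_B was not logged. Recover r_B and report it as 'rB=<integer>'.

m = 4559
d = (-20, 7);  v_rel = (-11, 1),  |v_rel|² = 122
v_rel×d = (-11)·(7) − (1)·(-20) = -57
since m = R²·122 − (-57)²:  R² = (3249 + 4559) / 122 = 64
R = √64 = 8  ⇒  r_B = 8 − 2 = 6

rB=6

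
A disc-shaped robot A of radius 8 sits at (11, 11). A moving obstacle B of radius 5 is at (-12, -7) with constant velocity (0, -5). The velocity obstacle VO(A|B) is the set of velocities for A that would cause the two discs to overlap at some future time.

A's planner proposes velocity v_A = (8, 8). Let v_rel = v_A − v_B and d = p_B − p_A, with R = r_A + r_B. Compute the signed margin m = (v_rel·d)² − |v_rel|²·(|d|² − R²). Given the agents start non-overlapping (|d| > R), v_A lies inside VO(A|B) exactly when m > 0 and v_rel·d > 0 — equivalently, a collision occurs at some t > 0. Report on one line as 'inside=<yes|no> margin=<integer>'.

d = (-23, -18),  |d|² = 853;  R = 8+5 = 13,  c = 853−13² = 684
v_rel = (8, 13),  |v_rel|² = 233;  v_rel·d = (8)·(-23) + (13)·(-18) = -418
233·t² + 836·t + 684 = 0  ⇒  m = (-418)² − 233·684 = 15352
m = 15352 > 0,  v_rel·d = -418 < 0  ⇒  outside

inside=no margin=15352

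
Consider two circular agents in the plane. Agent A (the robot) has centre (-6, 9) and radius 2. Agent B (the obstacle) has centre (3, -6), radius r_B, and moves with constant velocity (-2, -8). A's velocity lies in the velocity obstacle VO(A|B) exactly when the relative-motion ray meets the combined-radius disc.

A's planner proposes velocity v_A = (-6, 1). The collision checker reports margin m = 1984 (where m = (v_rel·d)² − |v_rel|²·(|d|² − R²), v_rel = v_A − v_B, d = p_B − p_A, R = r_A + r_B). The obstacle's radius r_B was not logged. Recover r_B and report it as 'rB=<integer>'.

m = 1984
d = (9, -15);  v_rel = (-4, 9),  |v_rel|² = 97
v_rel×d = (-4)·(-15) − (9)·(9) = -21
since m = R²·97 − (-21)²:  R² = (441 + 1984) / 97 = 25
R = √25 = 5  ⇒  r_B = 5 − 2 = 3

rB=3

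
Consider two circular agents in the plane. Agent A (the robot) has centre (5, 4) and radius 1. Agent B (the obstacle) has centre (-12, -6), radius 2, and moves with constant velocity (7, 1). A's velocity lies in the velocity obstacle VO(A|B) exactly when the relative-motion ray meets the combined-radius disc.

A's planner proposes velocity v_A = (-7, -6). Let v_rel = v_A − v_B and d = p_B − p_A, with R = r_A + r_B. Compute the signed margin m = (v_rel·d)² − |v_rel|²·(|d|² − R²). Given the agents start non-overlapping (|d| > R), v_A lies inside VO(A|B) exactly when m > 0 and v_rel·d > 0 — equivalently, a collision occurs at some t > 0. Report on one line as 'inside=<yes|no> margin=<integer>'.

d = (-17, -10),  |d|² = 389;  R = 1+2 = 3,  c = 389−3² = 380
v_rel = (-14, -7),  |v_rel|² = 245;  v_rel·d = (-14)·(-17) + (-7)·(-10) = 308
245·t² − 616·t + 380 = 0  ⇒  m = 308² − 245·380 = 1764
m = 1764 > 0,  v_rel·d = 308 > 0  ⇒  inside

inside=yes margin=1764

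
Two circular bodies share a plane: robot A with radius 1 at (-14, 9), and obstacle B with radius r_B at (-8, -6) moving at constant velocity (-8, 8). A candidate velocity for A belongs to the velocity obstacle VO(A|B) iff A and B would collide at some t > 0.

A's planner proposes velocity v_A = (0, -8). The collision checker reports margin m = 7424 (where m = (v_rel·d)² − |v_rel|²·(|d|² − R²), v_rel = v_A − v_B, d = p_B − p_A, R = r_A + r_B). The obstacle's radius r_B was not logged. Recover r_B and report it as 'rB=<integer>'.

m = 7424
d = (6, -15);  v_rel = (8, -16),  |v_rel|² = 320
v_rel×d = (8)·(-15) − (-16)·(6) = -24
since m = R²·320 − (-24)²:  R² = (576 + 7424) / 320 = 25
R = √25 = 5  ⇒  r_B = 5 − 1 = 4

rB=4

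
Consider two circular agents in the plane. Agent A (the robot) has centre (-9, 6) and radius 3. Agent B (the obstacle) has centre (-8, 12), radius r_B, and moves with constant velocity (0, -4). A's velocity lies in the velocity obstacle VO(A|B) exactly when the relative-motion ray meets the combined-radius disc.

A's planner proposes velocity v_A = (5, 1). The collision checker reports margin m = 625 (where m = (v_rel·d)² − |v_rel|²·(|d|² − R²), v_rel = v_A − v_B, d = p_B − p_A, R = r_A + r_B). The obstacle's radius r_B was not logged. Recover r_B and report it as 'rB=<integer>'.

m = 625
d = (1, 6);  v_rel = (5, 5),  |v_rel|² = 50
v_rel×d = (5)·(6) − (5)·(1) = 25
since m = R²·50 − 25²:  R² = (625 + 625) / 50 = 25
R = √25 = 5  ⇒  r_B = 5 − 3 = 2

rB=2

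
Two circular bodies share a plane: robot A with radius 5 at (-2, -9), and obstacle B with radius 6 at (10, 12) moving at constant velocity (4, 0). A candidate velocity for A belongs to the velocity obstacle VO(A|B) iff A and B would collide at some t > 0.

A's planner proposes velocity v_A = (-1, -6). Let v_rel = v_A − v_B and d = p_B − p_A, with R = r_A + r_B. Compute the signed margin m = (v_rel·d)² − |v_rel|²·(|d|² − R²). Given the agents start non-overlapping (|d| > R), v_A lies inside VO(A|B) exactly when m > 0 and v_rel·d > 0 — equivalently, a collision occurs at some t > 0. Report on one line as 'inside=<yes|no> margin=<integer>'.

d = (12, 21),  |d|² = 585;  R = 5+6 = 11,  c = 585−11² = 464
v_rel = (-5, -6),  |v_rel|² = 61;  v_rel·d = (-5)·(12) + (-6)·(21) = -186
61·t² + 372·t + 464 = 0  ⇒  m = (-186)² − 61·464 = 6292
m = 6292 > 0,  v_rel·d = -186 < 0  ⇒  outside

inside=no margin=6292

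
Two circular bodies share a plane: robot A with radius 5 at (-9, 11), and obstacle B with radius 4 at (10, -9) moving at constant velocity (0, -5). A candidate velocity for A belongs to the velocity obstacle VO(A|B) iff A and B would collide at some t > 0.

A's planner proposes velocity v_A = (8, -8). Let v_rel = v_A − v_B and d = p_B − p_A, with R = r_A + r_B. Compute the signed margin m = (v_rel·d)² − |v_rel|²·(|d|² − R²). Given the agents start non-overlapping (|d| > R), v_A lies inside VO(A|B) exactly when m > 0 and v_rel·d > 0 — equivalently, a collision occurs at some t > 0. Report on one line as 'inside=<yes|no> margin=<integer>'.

d = (19, -20),  |d|² = 761;  R = 5+4 = 9,  c = 761−9² = 680
v_rel = (8, -3),  |v_rel|² = 73;  v_rel·d = (8)·(19) + (-3)·(-20) = 212
73·t² − 424·t + 680 = 0  ⇒  m = 212² − 73·680 = -4696
m = -4696 < 0,  v_rel·d = 212 > 0  ⇒  outside

inside=no margin=-4696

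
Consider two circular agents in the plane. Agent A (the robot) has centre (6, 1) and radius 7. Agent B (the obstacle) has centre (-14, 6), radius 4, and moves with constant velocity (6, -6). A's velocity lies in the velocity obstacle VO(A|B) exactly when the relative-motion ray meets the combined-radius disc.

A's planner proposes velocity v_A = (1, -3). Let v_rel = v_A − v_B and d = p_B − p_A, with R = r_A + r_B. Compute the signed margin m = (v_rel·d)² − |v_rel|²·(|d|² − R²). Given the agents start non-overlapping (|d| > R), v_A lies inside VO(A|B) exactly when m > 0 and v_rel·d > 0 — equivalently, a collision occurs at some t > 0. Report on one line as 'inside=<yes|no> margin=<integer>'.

d = (-20, 5),  |d|² = 425;  R = 7+4 = 11,  c = 425−11² = 304
v_rel = (-5, 3),  |v_rel|² = 34;  v_rel·d = (-5)·(-20) + (3)·(5) = 115
34·t² − 230·t + 304 = 0  ⇒  m = 115² − 34·304 = 2889
m = 2889 > 0,  v_rel·d = 115 > 0  ⇒  inside

inside=yes margin=2889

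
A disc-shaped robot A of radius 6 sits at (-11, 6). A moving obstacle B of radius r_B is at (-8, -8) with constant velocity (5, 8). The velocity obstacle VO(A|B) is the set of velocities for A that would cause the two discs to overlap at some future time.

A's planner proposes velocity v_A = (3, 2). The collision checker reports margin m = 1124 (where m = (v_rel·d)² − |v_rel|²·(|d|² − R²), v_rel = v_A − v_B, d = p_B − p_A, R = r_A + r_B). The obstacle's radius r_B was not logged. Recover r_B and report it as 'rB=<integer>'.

m = 1124
d = (3, -14);  v_rel = (-2, -6),  |v_rel|² = 40
v_rel×d = (-2)·(-14) − (-6)·(3) = 46
since m = R²·40 − 46²:  R² = (2116 + 1124) / 40 = 81
R = √81 = 9  ⇒  r_B = 9 − 6 = 3

rB=3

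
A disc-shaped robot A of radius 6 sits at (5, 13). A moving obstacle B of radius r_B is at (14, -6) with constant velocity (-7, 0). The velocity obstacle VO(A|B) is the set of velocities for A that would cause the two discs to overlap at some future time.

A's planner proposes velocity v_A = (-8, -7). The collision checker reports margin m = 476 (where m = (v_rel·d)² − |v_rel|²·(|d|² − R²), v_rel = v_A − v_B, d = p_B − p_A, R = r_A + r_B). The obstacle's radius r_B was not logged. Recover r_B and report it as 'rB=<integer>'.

m = 476
d = (9, -19);  v_rel = (-1, -7),  |v_rel|² = 50
v_rel×d = (-1)·(-19) − (-7)·(9) = 82
since m = R²·50 − 82²:  R² = (6724 + 476) / 50 = 144
R = √144 = 12  ⇒  r_B = 12 − 6 = 6

rB=6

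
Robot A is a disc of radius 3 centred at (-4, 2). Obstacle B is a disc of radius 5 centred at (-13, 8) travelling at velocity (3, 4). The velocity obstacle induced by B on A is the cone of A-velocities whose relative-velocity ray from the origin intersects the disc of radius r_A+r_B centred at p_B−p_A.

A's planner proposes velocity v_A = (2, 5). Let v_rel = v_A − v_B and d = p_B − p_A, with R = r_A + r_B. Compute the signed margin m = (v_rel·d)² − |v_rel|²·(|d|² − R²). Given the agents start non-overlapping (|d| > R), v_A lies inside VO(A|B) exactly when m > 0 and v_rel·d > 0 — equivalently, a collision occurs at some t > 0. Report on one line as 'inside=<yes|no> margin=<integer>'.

d = (-9, 6),  |d|² = 117;  R = 3+5 = 8,  c = 117−8² = 53
v_rel = (-1, 1),  |v_rel|² = 2;  v_rel·d = (-1)·(-9) + (1)·(6) = 15
2·t² − 30·t + 53 = 0  ⇒  m = 15² − 2·53 = 119
m = 119 > 0,  v_rel·d = 15 > 0  ⇒  inside

inside=yes margin=119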